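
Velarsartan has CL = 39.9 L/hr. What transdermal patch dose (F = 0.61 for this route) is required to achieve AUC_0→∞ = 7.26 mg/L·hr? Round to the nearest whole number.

Dose = 475 mg

Dose = CL × AUC_0→∞ / F
     = 39.9 × 7.26 / 0.61 = 474.875 mg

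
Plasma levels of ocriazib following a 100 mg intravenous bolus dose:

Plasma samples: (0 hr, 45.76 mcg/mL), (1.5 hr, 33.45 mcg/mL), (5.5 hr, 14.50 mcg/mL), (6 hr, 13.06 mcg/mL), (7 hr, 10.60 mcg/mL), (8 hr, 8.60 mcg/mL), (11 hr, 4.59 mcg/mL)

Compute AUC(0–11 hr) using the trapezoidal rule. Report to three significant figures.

Trapezoidal AUC_0→11:
  [0→1.5]: (45.76+33.45)/2 × 1.5 = 59.4075
  [1.5→5.5]: (33.45+14.50)/2 × 4 = 95.9
  [5.5→6]: (14.50+13.06)/2 × 0.5 = 6.89
  [6→7]: (13.06+10.60)/2 × 1 = 11.83
  [7→8]: (10.60+8.60)/2 × 1 = 9.6
  [8→11]: (8.60+4.59)/2 × 3 = 19.785
  Sum = 203.4125 mcg/mL·hr

AUC = 203 mcg/mL·hr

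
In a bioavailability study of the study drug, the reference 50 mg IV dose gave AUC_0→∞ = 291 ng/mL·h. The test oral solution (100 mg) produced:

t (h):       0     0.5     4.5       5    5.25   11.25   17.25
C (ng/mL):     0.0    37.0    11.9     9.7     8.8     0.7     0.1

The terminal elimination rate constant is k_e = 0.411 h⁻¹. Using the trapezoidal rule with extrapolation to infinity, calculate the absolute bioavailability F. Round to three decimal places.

Trapezoidal AUC_0→17.25 (oral solution):
  [0→0.5]: (0.0+37.0)/2 × 0.5 = 9.25
  [0.5→4.5]: (37.0+11.9)/2 × 4 = 97.8
  [4.5→5]: (11.9+9.7)/2 × 0.5 = 5.4
  [5→5.25]: (9.7+8.8)/2 × 0.25 = 2.3125
  [5.25→11.25]: (8.8+0.7)/2 × 6 = 28.5
  [11.25→17.25]: (0.7+0.1)/2 × 6 = 2.4
  Sum = 145.6625 ng/mL·h
Tail: C_last/k_e = 0.1/0.411 = 0.243
AUC_0→∞ (oral solution) = 145.6625 + 0.243 = 145.9055 ng/mL·h
F = (AUC_ev/D_ev)/(AUC_iv/D_iv) = (145.9055/100)/(291/50) = 1.459055/5.82 = 0.2507

F = 0.251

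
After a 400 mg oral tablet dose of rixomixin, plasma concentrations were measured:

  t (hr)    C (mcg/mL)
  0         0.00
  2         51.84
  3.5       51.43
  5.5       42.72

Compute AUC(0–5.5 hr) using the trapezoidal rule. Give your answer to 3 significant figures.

AUC = 223 mcg/mL·hr

Trapezoidal AUC_0→5.5:
  [0→2]: (0.00+51.84)/2 × 2 = 51.84
  [2→3.5]: (51.84+51.43)/2 × 1.5 = 77.4525
  [3.5→5.5]: (51.43+42.72)/2 × 2 = 94.15
  Sum = 223.4425 mcg/mL·hr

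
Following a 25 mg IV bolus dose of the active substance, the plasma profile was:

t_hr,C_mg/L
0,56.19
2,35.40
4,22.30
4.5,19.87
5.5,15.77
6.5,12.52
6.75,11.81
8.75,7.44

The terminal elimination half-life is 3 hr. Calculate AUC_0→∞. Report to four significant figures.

Trapezoidal AUC_0→8.75:
  [0→2]: (56.19+35.40)/2 × 2 = 91.59
  [2→4]: (35.40+22.30)/2 × 2 = 57.7
  [4→4.5]: (22.30+19.87)/2 × 0.5 = 10.5425
  [4.5→5.5]: (19.87+15.77)/2 × 1 = 17.82
  [5.5→6.5]: (15.77+12.52)/2 × 1 = 14.145
  [6.5→6.75]: (12.52+11.81)/2 × 0.25 = 3.04125
  [6.75→8.75]: (11.81+7.44)/2 × 2 = 19.25
  Sum = 214.08875 mg/L·hr
k_e = ln2 / t½ = 0.693147 / 3 = 0.2310 hr^-1
Extrapolated tail: C_last / k_e = 7.44 / 0.231 = 32.208
AUC_0→∞ = 214.08875 + 32.208 = 246.29675 mg/L·hr

AUC = 246.3 mg/L·hr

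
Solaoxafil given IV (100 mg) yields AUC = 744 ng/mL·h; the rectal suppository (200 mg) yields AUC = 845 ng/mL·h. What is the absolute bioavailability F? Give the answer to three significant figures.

F = 0.568

F = (AUC_ev / D_ev) / (AUC_iv / D_iv)
  = (845/200) / (744/100)
  = 4.225 / 7.44 = 0.5679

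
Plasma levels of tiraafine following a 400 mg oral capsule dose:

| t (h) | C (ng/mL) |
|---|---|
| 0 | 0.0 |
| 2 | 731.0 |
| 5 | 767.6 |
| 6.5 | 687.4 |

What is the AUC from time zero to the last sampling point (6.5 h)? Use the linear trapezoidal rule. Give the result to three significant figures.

AUC = 4070 ng/mL·h

Trapezoidal AUC_0→6.5:
  [0→2]: (0.0+731.0)/2 × 2 = 731.0
  [2→5]: (731.0+767.6)/2 × 3 = 2247.9
  [5→6.5]: (767.6+687.4)/2 × 1.5 = 1091.25
  Sum = 4070.15 ng/mL·h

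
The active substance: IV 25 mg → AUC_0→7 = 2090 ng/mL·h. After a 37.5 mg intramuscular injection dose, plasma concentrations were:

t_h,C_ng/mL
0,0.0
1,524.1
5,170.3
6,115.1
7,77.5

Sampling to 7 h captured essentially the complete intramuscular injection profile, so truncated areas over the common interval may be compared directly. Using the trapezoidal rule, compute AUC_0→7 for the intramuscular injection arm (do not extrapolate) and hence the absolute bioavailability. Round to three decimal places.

Trapezoidal AUC_0→7 (intramuscular injection):
  [0→1]: (0.0+524.1)/2 × 1 = 262.05
  [1→5]: (524.1+170.3)/2 × 4 = 1388.8
  [5→6]: (170.3+115.1)/2 × 1 = 142.7
  [6→7]: (115.1+77.5)/2 × 1 = 96.3
  Sum = 1889.85 ng/mL·h
F = (AUC_ev/D_ev)/(AUC_iv/D_iv) = (1889.85/37.5)/(2090/25) = 50.396/83.6 = 0.6028

F = 0.603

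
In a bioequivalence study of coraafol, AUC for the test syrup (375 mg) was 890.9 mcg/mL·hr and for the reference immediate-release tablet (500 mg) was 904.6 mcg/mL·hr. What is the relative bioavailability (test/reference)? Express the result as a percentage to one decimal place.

F_rel = (AUC_test/D_test) / (AUC_ref/D_ref)
      = (890.9/375) / (904.6/500)
      = 2.37573 / 1.8092 = 1.3131 = 131.31%

F_rel = 131.3%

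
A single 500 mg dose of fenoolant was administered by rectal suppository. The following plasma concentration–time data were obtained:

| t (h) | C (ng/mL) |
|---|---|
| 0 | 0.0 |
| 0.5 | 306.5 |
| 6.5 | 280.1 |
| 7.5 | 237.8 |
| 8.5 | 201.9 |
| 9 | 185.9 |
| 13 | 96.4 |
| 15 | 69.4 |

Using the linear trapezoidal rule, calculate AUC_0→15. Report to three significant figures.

AUC = 3140 ng/mL·h

Trapezoidal AUC_0→15:
  [0→0.5]: (0.0+306.5)/2 × 0.5 = 76.625
  [0.5→6.5]: (306.5+280.1)/2 × 6 = 1759.8
  [6.5→7.5]: (280.1+237.8)/2 × 1 = 258.95
  [7.5→8.5]: (237.8+201.9)/2 × 1 = 219.85
  [8.5→9]: (201.9+185.9)/2 × 0.5 = 96.95
  [9→13]: (185.9+96.4)/2 × 4 = 564.6
  [13→15]: (96.4+69.4)/2 × 2 = 165.8
  Sum = 3142.575 ng/mL·h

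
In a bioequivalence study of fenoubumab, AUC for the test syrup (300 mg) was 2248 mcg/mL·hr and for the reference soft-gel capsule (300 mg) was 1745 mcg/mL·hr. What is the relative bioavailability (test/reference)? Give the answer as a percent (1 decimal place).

F_rel = (AUC_test/D_test) / (AUC_ref/D_ref)
      = (2248/300) / (1745/300)
      = 7.49333 / 5.81667 = 1.2883 = 128.83%

F_rel = 128.8%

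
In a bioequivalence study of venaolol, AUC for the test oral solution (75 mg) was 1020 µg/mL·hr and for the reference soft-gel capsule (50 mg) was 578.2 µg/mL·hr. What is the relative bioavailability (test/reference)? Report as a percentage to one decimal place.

F_rel = 117.6%

F_rel = (AUC_test/D_test) / (AUC_ref/D_ref)
      = (1020/75) / (578.2/50)
      = 13.6 / 11.564 = 1.1761 = 117.61%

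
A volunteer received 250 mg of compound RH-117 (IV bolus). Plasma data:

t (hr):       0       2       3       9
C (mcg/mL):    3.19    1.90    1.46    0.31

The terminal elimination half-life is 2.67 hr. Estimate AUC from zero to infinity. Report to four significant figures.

Trapezoidal AUC_0→9:
  [0→2]: (3.19+1.90)/2 × 2 = 5.09
  [2→3]: (1.90+1.46)/2 × 1 = 1.68
  [3→9]: (1.46+0.31)/2 × 6 = 5.31
  Sum = 12.08 mcg/mL·hr
k_e = ln2 / t½ = 0.693147 / 2.67 = 0.2596 hr^-1
Extrapolated tail: C_last / k_e = 0.31 / 0.2596 = 1.194
AUC_0→∞ = 12.08 + 1.194 = 13.274 mcg/mL·hr

AUC = 13.27 mcg/mL·hr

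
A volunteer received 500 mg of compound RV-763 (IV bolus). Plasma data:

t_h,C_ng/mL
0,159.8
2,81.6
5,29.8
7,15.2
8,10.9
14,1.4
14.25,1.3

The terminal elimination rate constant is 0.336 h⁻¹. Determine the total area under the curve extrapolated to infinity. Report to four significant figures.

AUC = 507.7 ng/mL·h

Trapezoidal AUC_0→14.25:
  [0→2]: (159.8+81.6)/2 × 2 = 241.4
  [2→5]: (81.6+29.8)/2 × 3 = 167.1
  [5→7]: (29.8+15.2)/2 × 2 = 45.0
  [7→8]: (15.2+10.9)/2 × 1 = 13.05
  [8→14]: (10.9+1.4)/2 × 6 = 36.9
  [14→14.25]: (1.4+1.3)/2 × 0.25 = 0.3375
  Sum = 503.7875 ng/mL·h
Extrapolated tail: C_last / k_e = 1.3 / 0.336 = 3.869
AUC_0→∞ = 503.7875 + 3.869 = 507.6565 ng/mL·h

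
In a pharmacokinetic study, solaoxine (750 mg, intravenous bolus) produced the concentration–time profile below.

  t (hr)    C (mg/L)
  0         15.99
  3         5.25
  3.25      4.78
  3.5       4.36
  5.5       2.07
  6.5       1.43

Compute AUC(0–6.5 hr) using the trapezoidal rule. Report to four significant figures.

Trapezoidal AUC_0→6.5:
  [0→3]: (15.99+5.25)/2 × 3 = 31.86
  [3→3.25]: (5.25+4.78)/2 × 0.25 = 1.25375
  [3.25→3.5]: (4.78+4.36)/2 × 0.25 = 1.1425
  [3.5→5.5]: (4.36+2.07)/2 × 2 = 6.43
  [5.5→6.5]: (2.07+1.43)/2 × 1 = 1.75
  Sum = 42.43625 mg/L·hr

AUC = 42.44 mg/L·hr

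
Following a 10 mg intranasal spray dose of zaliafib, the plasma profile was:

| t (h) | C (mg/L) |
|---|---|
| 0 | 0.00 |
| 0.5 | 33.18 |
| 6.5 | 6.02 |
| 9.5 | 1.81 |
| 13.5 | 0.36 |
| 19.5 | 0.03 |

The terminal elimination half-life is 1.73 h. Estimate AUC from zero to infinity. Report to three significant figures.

AUC = 143 mg/L·h

Trapezoidal AUC_0→19.5:
  [0→0.5]: (0.00+33.18)/2 × 0.5 = 8.295
  [0.5→6.5]: (33.18+6.02)/2 × 6 = 117.6
  [6.5→9.5]: (6.02+1.81)/2 × 3 = 11.745
  [9.5→13.5]: (1.81+0.36)/2 × 4 = 4.34
  [13.5→19.5]: (0.36+0.03)/2 × 6 = 1.17
  Sum = 143.15 mg/L·h
k_e = ln2 / t½ = 0.693147 / 1.73 = 0.4007 h^-1
Extrapolated tail: C_last / k_e = 0.03 / 0.4007 = 0.075
AUC_0→∞ = 143.15 + 0.075 = 143.225 mg/L·h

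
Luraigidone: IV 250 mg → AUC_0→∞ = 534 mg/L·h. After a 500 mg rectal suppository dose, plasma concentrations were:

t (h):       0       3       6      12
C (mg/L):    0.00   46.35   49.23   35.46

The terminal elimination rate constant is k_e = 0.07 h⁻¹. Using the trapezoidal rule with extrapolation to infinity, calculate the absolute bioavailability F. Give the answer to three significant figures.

F = 0.912

Trapezoidal AUC_0→12 (rectal suppository):
  [0→3]: (0.00+46.35)/2 × 3 = 69.525
  [3→6]: (46.35+49.23)/2 × 3 = 143.37
  [6→12]: (49.23+35.46)/2 × 6 = 254.07
  Sum = 466.965 mg/L·h
Tail: C_last/k_e = 35.46/0.07 = 506.571
AUC_0→∞ (rectal suppository) = 466.965 + 506.571 = 973.536 mg/L·h
F = (AUC_ev/D_ev)/(AUC_iv/D_iv) = (973.536/500)/(534/250) = 1.947072/2.136 = 0.9116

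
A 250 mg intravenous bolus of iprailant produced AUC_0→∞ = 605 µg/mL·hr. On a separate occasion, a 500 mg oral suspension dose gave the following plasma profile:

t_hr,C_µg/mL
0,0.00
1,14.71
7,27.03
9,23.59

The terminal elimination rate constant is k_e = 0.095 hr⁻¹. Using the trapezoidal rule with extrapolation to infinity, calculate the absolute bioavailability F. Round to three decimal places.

F = 0.357

Trapezoidal AUC_0→9 (oral suspension):
  [0→1]: (0.00+14.71)/2 × 1 = 7.355
  [1→7]: (14.71+27.03)/2 × 6 = 125.22
  [7→9]: (27.03+23.59)/2 × 2 = 50.62
  Sum = 183.195 µg/mL·hr
Tail: C_last/k_e = 23.59/0.095 = 248.316
AUC_0→∞ (oral suspension) = 183.195 + 248.316 = 431.511 µg/mL·hr
F = (AUC_ev/D_ev)/(AUC_iv/D_iv) = (431.511/500)/(605/250) = 0.863022/2.42 = 0.3566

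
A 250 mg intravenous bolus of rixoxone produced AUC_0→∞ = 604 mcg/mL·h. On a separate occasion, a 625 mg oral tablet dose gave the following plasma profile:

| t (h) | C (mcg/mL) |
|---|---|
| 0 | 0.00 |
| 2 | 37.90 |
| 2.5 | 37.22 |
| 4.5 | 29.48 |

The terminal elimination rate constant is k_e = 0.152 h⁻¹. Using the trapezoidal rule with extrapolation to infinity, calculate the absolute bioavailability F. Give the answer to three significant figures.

F = 0.210

Trapezoidal AUC_0→4.5 (oral tablet):
  [0→2]: (0.00+37.90)/2 × 2 = 37.9
  [2→2.5]: (37.90+37.22)/2 × 0.5 = 18.78
  [2.5→4.5]: (37.22+29.48)/2 × 2 = 66.7
  Sum = 123.38 mcg/mL·h
Tail: C_last/k_e = 29.48/0.152 = 193.947
AUC_0→∞ (oral tablet) = 123.38 + 193.947 = 317.327 mcg/mL·h
F = (AUC_ev/D_ev)/(AUC_iv/D_iv) = (317.327/625)/(604/250) = 0.5077232/2.416 = 0.2102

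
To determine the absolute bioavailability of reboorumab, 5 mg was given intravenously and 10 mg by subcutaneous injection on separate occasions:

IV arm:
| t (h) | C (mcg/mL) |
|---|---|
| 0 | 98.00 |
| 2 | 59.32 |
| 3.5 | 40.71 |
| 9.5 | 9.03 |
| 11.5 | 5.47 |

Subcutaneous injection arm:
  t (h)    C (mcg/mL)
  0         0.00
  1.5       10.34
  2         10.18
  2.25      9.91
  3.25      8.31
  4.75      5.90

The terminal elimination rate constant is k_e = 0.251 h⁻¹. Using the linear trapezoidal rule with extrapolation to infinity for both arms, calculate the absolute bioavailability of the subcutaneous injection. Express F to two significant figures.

F = 0.070

Trapezoidal AUC_0→11.5 (IV):
  [0→2]: (98.00+59.32)/2 × 2 = 157.32
  [2→3.5]: (59.32+40.71)/2 × 1.5 = 75.0225
  [3.5→9.5]: (40.71+9.03)/2 × 6 = 149.22
  [9.5→11.5]: (9.03+5.47)/2 × 2 = 14.5
  Sum = 396.0625 mcg/mL·h
IV tail: 5.47/0.251 = 21.793; AUC_iv,0→∞ = 396.0625 + 21.793 = 417.8555 mcg/mL·h
Trapezoidal AUC_0→4.75 (subcutaneous injection):
  [0→1.5]: (0.00+10.34)/2 × 1.5 = 7.755
  [1.5→2]: (10.34+10.18)/2 × 0.5 = 5.13
  [2→2.25]: (10.18+9.91)/2 × 0.25 = 2.51125
  [2.25→3.25]: (9.91+8.31)/2 × 1 = 9.11
  [3.25→4.75]: (8.31+5.90)/2 × 1.5 = 10.6575
  Sum = 35.16375 mcg/mL·h
subcutaneous injection tail: 5.90/0.251 = 23.506; AUC_ev,0→∞ = 35.16375 + 23.506 = 58.66975 mcg/mL·h
F = (AUC_ev/D_ev)/(AUC_iv/D_iv) = (58.66975/10)/(417.8555/5) = 5.866975/83.5711 = 0.0702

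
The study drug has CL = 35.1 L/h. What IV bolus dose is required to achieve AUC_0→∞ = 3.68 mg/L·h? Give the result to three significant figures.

Dose_iv = CL × AUC_0→∞
     = 35.1 × 3.68 = 129.168 mg

Dose = 129 mg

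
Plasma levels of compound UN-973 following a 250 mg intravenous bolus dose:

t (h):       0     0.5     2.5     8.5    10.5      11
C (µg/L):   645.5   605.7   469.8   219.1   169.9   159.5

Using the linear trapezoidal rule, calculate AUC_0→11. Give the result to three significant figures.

AUC = 3930 µg/L·h

Trapezoidal AUC_0→11:
  [0→0.5]: (645.5+605.7)/2 × 0.5 = 312.8
  [0.5→2.5]: (605.7+469.8)/2 × 2 = 1075.5
  [2.5→8.5]: (469.8+219.1)/2 × 6 = 2066.7
  [8.5→10.5]: (219.1+169.9)/2 × 2 = 389.0
  [10.5→11]: (169.9+159.5)/2 × 0.5 = 82.35
  Sum = 3926.35 µg/L·h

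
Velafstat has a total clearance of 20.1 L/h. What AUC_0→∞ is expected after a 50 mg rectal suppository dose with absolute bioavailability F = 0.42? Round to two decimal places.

AUC_0→∞ = F × Dose / CL
        = 0.42 × 50 / 20.1 = 1.04478 mg/L·h

AUC = 1.04 mg/L·h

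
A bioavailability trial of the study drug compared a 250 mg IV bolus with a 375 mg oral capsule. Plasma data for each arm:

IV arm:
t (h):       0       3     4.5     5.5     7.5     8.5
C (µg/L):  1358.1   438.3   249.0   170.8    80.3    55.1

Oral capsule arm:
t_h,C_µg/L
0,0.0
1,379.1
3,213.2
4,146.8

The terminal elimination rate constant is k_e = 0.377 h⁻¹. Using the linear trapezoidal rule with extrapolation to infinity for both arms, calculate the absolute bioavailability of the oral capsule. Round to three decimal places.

Trapezoidal AUC_0→8.5 (IV):
  [0→3]: (1358.1+438.3)/2 × 3 = 2694.6
  [3→4.5]: (438.3+249.0)/2 × 1.5 = 515.475
  [4.5→5.5]: (249.0+170.8)/2 × 1 = 209.9
  [5.5→7.5]: (170.8+80.3)/2 × 2 = 251.1
  [7.5→8.5]: (80.3+55.1)/2 × 1 = 67.7
  Sum = 3738.775 µg/L·h
IV tail: 55.1/0.377 = 146.154; AUC_iv,0→∞ = 3738.775 + 146.154 = 3884.929 µg/L·h
Trapezoidal AUC_0→4 (oral capsule):
  [0→1]: (0.0+379.1)/2 × 1 = 189.55
  [1→3]: (379.1+213.2)/2 × 2 = 592.3
  [3→4]: (213.2+146.8)/2 × 1 = 180.0
  Sum = 961.85 µg/L·h
oral capsule tail: 146.8/0.377 = 389.390; AUC_ev,0→∞ = 961.85 + 389.390 = 1351.24 µg/L·h
F = (AUC_ev/D_ev)/(AUC_iv/D_iv) = (1351.24/375)/(3884.929/250) = 3.60331/15.539716 = 0.2319

F = 0.232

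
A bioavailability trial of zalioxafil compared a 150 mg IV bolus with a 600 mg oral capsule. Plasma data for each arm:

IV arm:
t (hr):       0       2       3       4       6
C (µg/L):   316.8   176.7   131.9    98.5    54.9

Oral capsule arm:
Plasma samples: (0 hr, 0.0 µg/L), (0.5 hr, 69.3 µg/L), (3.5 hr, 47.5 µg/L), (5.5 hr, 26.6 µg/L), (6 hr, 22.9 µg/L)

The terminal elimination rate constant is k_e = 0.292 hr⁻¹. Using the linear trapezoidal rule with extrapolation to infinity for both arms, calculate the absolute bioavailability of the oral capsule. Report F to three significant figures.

F = 0.0809

Trapezoidal AUC_0→6 (IV):
  [0→2]: (316.8+176.7)/2 × 2 = 493.5
  [2→3]: (176.7+131.9)/2 × 1 = 154.3
  [3→4]: (131.9+98.5)/2 × 1 = 115.2
  [4→6]: (98.5+54.9)/2 × 2 = 153.4
  Sum = 916.4 µg/L·hr
IV tail: 54.9/0.292 = 188.014; AUC_iv,0→∞ = 916.4 + 188.014 = 1104.414 µg/L·hr
Trapezoidal AUC_0→6 (oral capsule):
  [0→0.5]: (0.0+69.3)/2 × 0.5 = 17.325
  [0.5→3.5]: (69.3+47.5)/2 × 3 = 175.2
  [3.5→5.5]: (47.5+26.6)/2 × 2 = 74.1
  [5.5→6]: (26.6+22.9)/2 × 0.5 = 12.375
  Sum = 279.0 µg/L·hr
oral capsule tail: 22.9/0.292 = 78.425; AUC_ev,0→∞ = 279.0 + 78.425 = 357.425 µg/L·hr
F = (AUC_ev/D_ev)/(AUC_iv/D_iv) = (357.425/600)/(1104.414/150) = 0.595708/7.36276 = 0.0809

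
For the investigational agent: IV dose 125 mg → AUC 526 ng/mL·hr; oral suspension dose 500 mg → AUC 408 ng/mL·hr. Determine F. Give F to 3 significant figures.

F = (AUC_ev / D_ev) / (AUC_iv / D_iv)
  = (408/500) / (526/125)
  = 0.816 / 4.208 = 0.1939

F = 0.194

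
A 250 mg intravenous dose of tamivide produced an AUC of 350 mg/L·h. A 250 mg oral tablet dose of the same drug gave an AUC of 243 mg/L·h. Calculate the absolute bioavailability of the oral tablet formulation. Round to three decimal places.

F = (AUC_ev / D_ev) / (AUC_iv / D_iv)
  = (243/250) / (350/250)
  = 0.972 / 1.4 = 0.6943

F = 0.694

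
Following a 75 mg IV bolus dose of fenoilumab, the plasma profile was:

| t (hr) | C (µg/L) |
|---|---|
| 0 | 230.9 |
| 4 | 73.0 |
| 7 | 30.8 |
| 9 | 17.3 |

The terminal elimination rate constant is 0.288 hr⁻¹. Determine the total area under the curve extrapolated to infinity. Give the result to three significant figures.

Trapezoidal AUC_0→9:
  [0→4]: (230.9+73.0)/2 × 4 = 607.8
  [4→7]: (73.0+30.8)/2 × 3 = 155.7
  [7→9]: (30.8+17.3)/2 × 2 = 48.1
  Sum = 811.6 µg/L·hr
Extrapolated tail: C_last / k_e = 17.3 / 0.288 = 60.069
AUC_0→∞ = 811.6 + 60.069 = 871.669 µg/L·hr

AUC = 872 µg/L·hr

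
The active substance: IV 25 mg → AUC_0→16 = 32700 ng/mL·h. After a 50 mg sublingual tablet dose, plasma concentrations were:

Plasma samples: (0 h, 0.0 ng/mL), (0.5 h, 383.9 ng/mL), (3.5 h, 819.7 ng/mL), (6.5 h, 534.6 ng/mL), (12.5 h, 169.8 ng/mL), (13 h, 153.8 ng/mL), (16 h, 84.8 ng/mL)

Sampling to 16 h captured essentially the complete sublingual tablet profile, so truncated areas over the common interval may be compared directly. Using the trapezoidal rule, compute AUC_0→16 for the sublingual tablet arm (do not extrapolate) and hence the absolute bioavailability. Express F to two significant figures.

Trapezoidal AUC_0→16 (sublingual tablet):
  [0→0.5]: (0.0+383.9)/2 × 0.5 = 95.975
  [0.5→3.5]: (383.9+819.7)/2 × 3 = 1805.4
  [3.5→6.5]: (819.7+534.6)/2 × 3 = 2031.45
  [6.5→12.5]: (534.6+169.8)/2 × 6 = 2113.2
  [12.5→13]: (169.8+153.8)/2 × 0.5 = 80.9
  [13→16]: (153.8+84.8)/2 × 3 = 357.9
  Sum = 6484.825 ng/mL·h
F = (AUC_ev/D_ev)/(AUC_iv/D_iv) = (6484.825/50)/(32700/25) = 129.6965/1308 = 0.0992

F = 0.099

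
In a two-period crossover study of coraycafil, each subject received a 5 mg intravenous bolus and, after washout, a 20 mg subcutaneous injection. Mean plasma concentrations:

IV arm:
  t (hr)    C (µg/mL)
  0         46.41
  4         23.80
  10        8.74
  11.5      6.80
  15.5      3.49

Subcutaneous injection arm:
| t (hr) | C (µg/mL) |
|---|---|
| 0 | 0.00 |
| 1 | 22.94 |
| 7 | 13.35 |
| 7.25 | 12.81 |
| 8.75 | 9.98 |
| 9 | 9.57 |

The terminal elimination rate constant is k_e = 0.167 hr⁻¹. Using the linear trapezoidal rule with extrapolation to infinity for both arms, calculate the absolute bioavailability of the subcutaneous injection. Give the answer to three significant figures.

Trapezoidal AUC_0→15.5 (IV):
  [0→4]: (46.41+23.80)/2 × 4 = 140.42
  [4→10]: (23.80+8.74)/2 × 6 = 97.62
  [10→11.5]: (8.74+6.80)/2 × 1.5 = 11.655
  [11.5→15.5]: (6.80+3.49)/2 × 4 = 20.58
  Sum = 270.275 µg/mL·hr
IV tail: 3.49/0.167 = 20.898; AUC_iv,0→∞ = 270.275 + 20.898 = 291.173 µg/mL·hr
Trapezoidal AUC_0→9 (subcutaneous injection):
  [0→1]: (0.00+22.94)/2 × 1 = 11.47
  [1→7]: (22.94+13.35)/2 × 6 = 108.87
  [7→7.25]: (13.35+12.81)/2 × 0.25 = 3.27
  [7.25→8.75]: (12.81+9.98)/2 × 1.5 = 17.0925
  [8.75→9]: (9.98+9.57)/2 × 0.25 = 2.44375
  Sum = 143.14625 µg/mL·hr
subcutaneous injection tail: 9.57/0.167 = 57.305; AUC_ev,0→∞ = 143.14625 + 57.305 = 200.45125 µg/mL·hr
F = (AUC_ev/D_ev)/(AUC_iv/D_iv) = (200.45125/20)/(291.173/5) = 10.0226/58.2346 = 0.1721

F = 0.172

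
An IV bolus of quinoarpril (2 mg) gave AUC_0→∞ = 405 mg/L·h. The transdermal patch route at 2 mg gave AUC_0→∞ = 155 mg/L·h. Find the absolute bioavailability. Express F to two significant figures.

F = 0.38

F = (AUC_ev / D_ev) / (AUC_iv / D_iv)
  = (155/2) / (405/2)
  = 77.5 / 202.5 = 0.3827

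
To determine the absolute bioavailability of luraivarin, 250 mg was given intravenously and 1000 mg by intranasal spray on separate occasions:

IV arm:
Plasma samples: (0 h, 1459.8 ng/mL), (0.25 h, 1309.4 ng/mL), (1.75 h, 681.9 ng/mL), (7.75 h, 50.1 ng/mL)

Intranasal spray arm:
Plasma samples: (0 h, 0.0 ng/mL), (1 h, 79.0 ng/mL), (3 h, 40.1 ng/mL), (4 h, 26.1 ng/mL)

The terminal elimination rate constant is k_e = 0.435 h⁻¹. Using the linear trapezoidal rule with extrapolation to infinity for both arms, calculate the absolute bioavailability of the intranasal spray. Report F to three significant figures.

Trapezoidal AUC_0→7.75 (IV):
  [0→0.25]: (1459.8+1309.4)/2 × 0.25 = 346.15
  [0.25→1.75]: (1309.4+681.9)/2 × 1.5 = 1493.475
  [1.75→7.75]: (681.9+50.1)/2 × 6 = 2196.0
  Sum = 4035.625 ng/mL·h
IV tail: 50.1/0.435 = 115.172; AUC_iv,0→∞ = 4035.625 + 115.172 = 4150.797 ng/mL·h
Trapezoidal AUC_0→4 (intranasal spray):
  [0→1]: (0.0+79.0)/2 × 1 = 39.5
  [1→3]: (79.0+40.1)/2 × 2 = 119.1
  [3→4]: (40.1+26.1)/2 × 1 = 33.1
  Sum = 191.7 ng/mL·h
intranasal spray tail: 26.1/0.435 = 60.000; AUC_ev,0→∞ = 191.7 + 60.000 = 251.7 ng/mL·h
F = (AUC_ev/D_ev)/(AUC_iv/D_iv) = (251.7/1000)/(4150.797/250) = 0.2517/16.603188 = 0.0152

F = 0.0152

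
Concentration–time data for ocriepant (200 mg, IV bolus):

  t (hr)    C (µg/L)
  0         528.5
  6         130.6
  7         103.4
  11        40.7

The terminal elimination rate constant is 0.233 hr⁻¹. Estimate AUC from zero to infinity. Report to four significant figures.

Trapezoidal AUC_0→11:
  [0→6]: (528.5+130.6)/2 × 6 = 1977.3
  [6→7]: (130.6+103.4)/2 × 1 = 117.0
  [7→11]: (103.4+40.7)/2 × 4 = 288.2
  Sum = 2382.5 µg/L·hr
Extrapolated tail: C_last / k_e = 40.7 / 0.233 = 174.678
AUC_0→∞ = 2382.5 + 174.678 = 2557.178 µg/L·hr

AUC = 2557 µg/L·hr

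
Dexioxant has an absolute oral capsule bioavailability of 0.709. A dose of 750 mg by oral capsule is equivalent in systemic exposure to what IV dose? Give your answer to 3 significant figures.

Systemic exposure from an extravascular dose = F × D_ev, so the equivalent IV dose is F × D_ev.
D_iv = F × D_ev = 0.709 × 750 = 531.75 mg

D_iv = 532 mg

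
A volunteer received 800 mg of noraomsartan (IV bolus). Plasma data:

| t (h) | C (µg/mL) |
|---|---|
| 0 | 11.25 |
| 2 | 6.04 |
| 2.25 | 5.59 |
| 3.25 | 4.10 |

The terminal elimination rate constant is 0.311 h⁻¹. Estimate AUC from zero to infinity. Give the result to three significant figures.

Trapezoidal AUC_0→3.25:
  [0→2]: (11.25+6.04)/2 × 2 = 17.29
  [2→2.25]: (6.04+5.59)/2 × 0.25 = 1.45375
  [2.25→3.25]: (5.59+4.10)/2 × 1 = 4.845
  Sum = 23.58875 µg/mL·h
Extrapolated tail: C_last / k_e = 4.10 / 0.311 = 13.183
AUC_0→∞ = 23.58875 + 13.183 = 36.77175 µg/mL·h

AUC = 36.8 µg/mL·h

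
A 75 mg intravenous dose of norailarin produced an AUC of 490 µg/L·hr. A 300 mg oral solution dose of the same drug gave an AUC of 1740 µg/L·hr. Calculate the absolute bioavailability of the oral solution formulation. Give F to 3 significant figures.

F = (AUC_ev / D_ev) / (AUC_iv / D_iv)
  = (1740/300) / (490/75)
  = 5.8 / 6.53333 = 0.8878

F = 0.888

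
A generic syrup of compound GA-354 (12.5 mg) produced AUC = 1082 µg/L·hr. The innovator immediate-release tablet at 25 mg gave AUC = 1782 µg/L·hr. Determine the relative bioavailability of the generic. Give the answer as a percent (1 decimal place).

F_rel = 121.4%

F_rel = (AUC_test/D_test) / (AUC_ref/D_ref)
      = (1082/12.5) / (1782/25)
      = 86.56 / 71.28 = 1.2144 = 121.44%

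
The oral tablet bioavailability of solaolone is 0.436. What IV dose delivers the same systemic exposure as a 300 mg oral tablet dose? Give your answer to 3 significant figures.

D_iv = 131 mg

Systemic exposure from an extravascular dose = F × D_ev, so the equivalent IV dose is F × D_ev.
D_iv = F × D_ev = 0.436 × 300 = 130.8 mg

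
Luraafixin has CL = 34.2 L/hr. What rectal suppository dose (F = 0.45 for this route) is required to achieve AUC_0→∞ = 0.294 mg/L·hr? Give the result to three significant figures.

Dose = CL × AUC_0→∞ / F
     = 34.2 × 0.294 / 0.45 = 22.344 mg

Dose = 22.3 mg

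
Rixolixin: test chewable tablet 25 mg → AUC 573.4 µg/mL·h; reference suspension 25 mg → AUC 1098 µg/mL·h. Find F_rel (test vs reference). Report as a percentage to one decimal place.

F_rel = 52.2%

F_rel = (AUC_test/D_test) / (AUC_ref/D_ref)
      = (573.4/25) / (1098/25)
      = 22.936 / 43.92 = 0.5222 = 52.22%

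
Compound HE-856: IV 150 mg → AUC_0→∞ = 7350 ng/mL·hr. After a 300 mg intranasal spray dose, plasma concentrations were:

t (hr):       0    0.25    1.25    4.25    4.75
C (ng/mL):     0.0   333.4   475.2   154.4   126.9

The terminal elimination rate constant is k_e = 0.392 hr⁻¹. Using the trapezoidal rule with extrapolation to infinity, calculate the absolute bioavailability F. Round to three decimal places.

F = 0.121

Trapezoidal AUC_0→4.75 (intranasal spray):
  [0→0.25]: (0.0+333.4)/2 × 0.25 = 41.675
  [0.25→1.25]: (333.4+475.2)/2 × 1 = 404.3
  [1.25→4.25]: (475.2+154.4)/2 × 3 = 944.4
  [4.25→4.75]: (154.4+126.9)/2 × 0.5 = 70.325
  Sum = 1460.7 ng/mL·hr
Tail: C_last/k_e = 126.9/0.392 = 323.724
AUC_0→∞ (intranasal spray) = 1460.7 + 323.724 = 1784.424 ng/mL·hr
F = (AUC_ev/D_ev)/(AUC_iv/D_iv) = (1784.424/300)/(7350/150) = 5.94808/49 = 0.1214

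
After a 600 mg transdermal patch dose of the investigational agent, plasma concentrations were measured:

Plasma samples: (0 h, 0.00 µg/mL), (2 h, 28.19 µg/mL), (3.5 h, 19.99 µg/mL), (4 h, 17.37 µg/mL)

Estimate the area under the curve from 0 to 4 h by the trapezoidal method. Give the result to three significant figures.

AUC = 73.7 µg/mL·h

Trapezoidal AUC_0→4:
  [0→2]: (0.00+28.19)/2 × 2 = 28.19
  [2→3.5]: (28.19+19.99)/2 × 1.5 = 36.135
  [3.5→4]: (19.99+17.37)/2 × 0.5 = 9.34
  Sum = 73.665 µg/mL·h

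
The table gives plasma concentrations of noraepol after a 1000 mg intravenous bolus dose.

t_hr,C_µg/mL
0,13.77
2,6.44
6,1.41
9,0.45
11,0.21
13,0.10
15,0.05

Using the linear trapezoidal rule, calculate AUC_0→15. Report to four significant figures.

Trapezoidal AUC_0→15:
  [0→2]: (13.77+6.44)/2 × 2 = 20.21
  [2→6]: (6.44+1.41)/2 × 4 = 15.7
  [6→9]: (1.41+0.45)/2 × 3 = 2.79
  [9→11]: (0.45+0.21)/2 × 2 = 0.66
  [11→13]: (0.21+0.10)/2 × 2 = 0.31
  [13→15]: (0.10+0.05)/2 × 2 = 0.15
  Sum = 39.82 µg/mL·hr

AUC = 39.82 µg/mL·hr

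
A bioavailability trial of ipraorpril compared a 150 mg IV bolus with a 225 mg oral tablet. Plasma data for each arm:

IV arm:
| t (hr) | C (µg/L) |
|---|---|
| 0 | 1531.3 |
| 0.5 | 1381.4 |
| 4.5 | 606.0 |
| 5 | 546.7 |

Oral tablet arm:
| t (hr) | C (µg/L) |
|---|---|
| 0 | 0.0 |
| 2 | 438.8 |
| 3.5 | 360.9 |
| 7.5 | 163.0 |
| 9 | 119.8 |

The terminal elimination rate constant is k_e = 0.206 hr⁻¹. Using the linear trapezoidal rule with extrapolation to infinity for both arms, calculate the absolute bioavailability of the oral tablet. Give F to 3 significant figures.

F = 0.251

Trapezoidal AUC_0→5 (IV):
  [0→0.5]: (1531.3+1381.4)/2 × 0.5 = 728.175
  [0.5→4.5]: (1381.4+606.0)/2 × 4 = 3974.8
  [4.5→5]: (606.0+546.7)/2 × 0.5 = 288.175
  Sum = 4991.15 µg/L·hr
IV tail: 546.7/0.206 = 2653.883; AUC_iv,0→∞ = 4991.15 + 2653.883 = 7645.033 µg/L·hr
Trapezoidal AUC_0→9 (oral tablet):
  [0→2]: (0.0+438.8)/2 × 2 = 438.8
  [2→3.5]: (438.8+360.9)/2 × 1.5 = 599.775
  [3.5→7.5]: (360.9+163.0)/2 × 4 = 1047.8
  [7.5→9]: (163.0+119.8)/2 × 1.5 = 212.1
  Sum = 2298.475 µg/L·hr
oral tablet tail: 119.8/0.206 = 581.553; AUC_ev,0→∞ = 2298.475 + 581.553 = 2880.028 µg/L·hr
F = (AUC_ev/D_ev)/(AUC_iv/D_iv) = (2880.028/225)/(7645.033/150) = 12.8001/50.9669 = 0.2511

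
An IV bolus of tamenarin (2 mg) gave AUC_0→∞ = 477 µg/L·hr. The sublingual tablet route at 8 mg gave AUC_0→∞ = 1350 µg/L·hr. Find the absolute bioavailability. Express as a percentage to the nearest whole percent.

F = (AUC_ev / D_ev) / (AUC_iv / D_iv)
  = (1350/8) / (477/2)
  = 168.75 / 238.5 = 0.7075
  = 70.75%

F = 71%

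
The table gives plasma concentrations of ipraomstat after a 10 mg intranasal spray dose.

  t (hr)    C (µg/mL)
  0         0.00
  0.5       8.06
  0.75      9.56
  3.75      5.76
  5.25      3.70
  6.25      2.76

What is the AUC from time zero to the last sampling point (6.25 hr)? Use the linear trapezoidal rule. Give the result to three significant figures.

AUC = 37.5 µg/mL·hr

Trapezoidal AUC_0→6.25:
  [0→0.5]: (0.00+8.06)/2 × 0.5 = 2.015
  [0.5→0.75]: (8.06+9.56)/2 × 0.25 = 2.2025
  [0.75→3.75]: (9.56+5.76)/2 × 3 = 22.98
  [3.75→5.25]: (5.76+3.70)/2 × 1.5 = 7.095
  [5.25→6.25]: (3.70+2.76)/2 × 1 = 3.23
  Sum = 37.5225 µg/mL·hr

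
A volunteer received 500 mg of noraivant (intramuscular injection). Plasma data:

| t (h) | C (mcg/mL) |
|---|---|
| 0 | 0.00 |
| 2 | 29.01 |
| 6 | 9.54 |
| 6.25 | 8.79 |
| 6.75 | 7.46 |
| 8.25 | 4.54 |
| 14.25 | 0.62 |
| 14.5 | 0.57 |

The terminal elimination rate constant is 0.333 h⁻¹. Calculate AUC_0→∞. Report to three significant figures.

Trapezoidal AUC_0→14.5:
  [0→2]: (0.00+29.01)/2 × 2 = 29.01
  [2→6]: (29.01+9.54)/2 × 4 = 77.1
  [6→6.25]: (9.54+8.79)/2 × 0.25 = 2.29125
  [6.25→6.75]: (8.79+7.46)/2 × 0.5 = 4.0625
  [6.75→8.25]: (7.46+4.54)/2 × 1.5 = 9.0
  [8.25→14.25]: (4.54+0.62)/2 × 6 = 15.48
  [14.25→14.5]: (0.62+0.57)/2 × 0.25 = 0.14875
  Sum = 137.0925 mcg/mL·h
Extrapolated tail: C_last / k_e = 0.57 / 0.333 = 1.712
AUC_0→∞ = 137.0925 + 1.712 = 138.8045 mcg/mL·h

AUC = 139 mcg/mL·h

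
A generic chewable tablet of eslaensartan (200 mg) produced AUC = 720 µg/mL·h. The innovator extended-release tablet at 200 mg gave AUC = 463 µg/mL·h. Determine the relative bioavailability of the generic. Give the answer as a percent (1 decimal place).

F_rel = (AUC_test/D_test) / (AUC_ref/D_ref)
      = (720/200) / (463/200)
      = 3.6 / 2.315 = 1.5551 = 155.51%

F_rel = 155.5%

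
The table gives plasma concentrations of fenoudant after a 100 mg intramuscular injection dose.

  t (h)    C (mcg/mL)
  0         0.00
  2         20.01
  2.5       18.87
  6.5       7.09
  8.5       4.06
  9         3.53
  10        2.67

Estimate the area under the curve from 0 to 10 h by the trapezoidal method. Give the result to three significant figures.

Trapezoidal AUC_0→10:
  [0→2]: (0.00+20.01)/2 × 2 = 20.01
  [2→2.5]: (20.01+18.87)/2 × 0.5 = 9.72
  [2.5→6.5]: (18.87+7.09)/2 × 4 = 51.92
  [6.5→8.5]: (7.09+4.06)/2 × 2 = 11.15
  [8.5→9]: (4.06+3.53)/2 × 0.5 = 1.8975
  [9→10]: (3.53+2.67)/2 × 1 = 3.1
  Sum = 97.7975 mcg/mL·h

AUC = 97.8 mcg/mL·h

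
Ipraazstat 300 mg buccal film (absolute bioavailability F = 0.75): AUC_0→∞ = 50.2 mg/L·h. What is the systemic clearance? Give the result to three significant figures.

CL = 4.48 L/h

CL = F × Dose / AUC_0→∞
   = 0.75 × 300 / 50.2 = 4.48207 L/h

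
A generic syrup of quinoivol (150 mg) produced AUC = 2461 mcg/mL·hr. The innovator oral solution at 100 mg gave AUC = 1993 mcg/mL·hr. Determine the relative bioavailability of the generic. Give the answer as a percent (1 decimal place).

F_rel = 82.3%

F_rel = (AUC_test/D_test) / (AUC_ref/D_ref)
      = (2461/150) / (1993/100)
      = 16.4067 / 19.93 = 0.8232 = 82.32%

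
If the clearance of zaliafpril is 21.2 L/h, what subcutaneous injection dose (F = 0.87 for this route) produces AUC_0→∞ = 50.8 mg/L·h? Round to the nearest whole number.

Dose = CL × AUC_0→∞ / F
     = 21.2 × 50.8 / 0.87 = 1237.89 mg

Dose = 1238 mg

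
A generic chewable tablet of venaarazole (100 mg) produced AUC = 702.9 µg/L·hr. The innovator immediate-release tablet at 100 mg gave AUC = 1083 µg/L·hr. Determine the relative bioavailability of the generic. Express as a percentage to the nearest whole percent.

F_rel = (AUC_test/D_test) / (AUC_ref/D_ref)
      = (702.9/100) / (1083/100)
      = 7.029 / 10.83 = 0.6490 = 64.90%

F_rel = 65%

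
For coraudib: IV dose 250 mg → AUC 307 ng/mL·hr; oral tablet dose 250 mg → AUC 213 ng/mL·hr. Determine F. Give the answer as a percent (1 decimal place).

F = 69.4%

F = (AUC_ev / D_ev) / (AUC_iv / D_iv)
  = (213/250) / (307/250)
  = 0.852 / 1.228 = 0.6938
  = 69.38%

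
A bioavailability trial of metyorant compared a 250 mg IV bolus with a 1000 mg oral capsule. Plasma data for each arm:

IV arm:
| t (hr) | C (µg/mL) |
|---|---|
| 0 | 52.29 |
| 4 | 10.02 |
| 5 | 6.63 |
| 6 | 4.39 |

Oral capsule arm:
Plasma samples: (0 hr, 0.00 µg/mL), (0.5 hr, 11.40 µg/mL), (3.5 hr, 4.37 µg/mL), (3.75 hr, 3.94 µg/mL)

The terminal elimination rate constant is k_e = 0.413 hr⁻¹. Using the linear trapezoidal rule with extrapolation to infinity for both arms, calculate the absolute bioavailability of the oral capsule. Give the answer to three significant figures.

F = 0.0622

Trapezoidal AUC_0→6 (IV):
  [0→4]: (52.29+10.02)/2 × 4 = 124.62
  [4→5]: (10.02+6.63)/2 × 1 = 8.325
  [5→6]: (6.63+4.39)/2 × 1 = 5.51
  Sum = 138.455 µg/mL·hr
IV tail: 4.39/0.413 = 10.630; AUC_iv,0→∞ = 138.455 + 10.630 = 149.085 µg/mL·hr
Trapezoidal AUC_0→3.75 (oral capsule):
  [0→0.5]: (0.00+11.40)/2 × 0.5 = 2.85
  [0.5→3.5]: (11.40+4.37)/2 × 3 = 23.655
  [3.5→3.75]: (4.37+3.94)/2 × 0.25 = 1.03875
  Sum = 27.54375 µg/mL·hr
oral capsule tail: 3.94/0.413 = 9.540; AUC_ev,0→∞ = 27.54375 + 9.540 = 37.08375 µg/mL·hr
F = (AUC_ev/D_ev)/(AUC_iv/D_iv) = (37.08375/1000)/(149.085/250) = 0.03708375/0.59634 = 0.0622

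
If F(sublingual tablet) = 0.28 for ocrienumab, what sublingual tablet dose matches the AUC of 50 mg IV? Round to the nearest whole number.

For equal systemic exposure: F × D_ev = D_iv
D_ev = D_iv / F = 50 / 0.28 = 178.571 mg

D_sublingual = 179 mg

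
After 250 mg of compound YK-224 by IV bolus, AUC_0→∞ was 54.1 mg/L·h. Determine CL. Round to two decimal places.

CL = 4.62 L/h

CL = Dose_iv / AUC_0→∞
   = 250 / 54.1 = 4.62107 L/h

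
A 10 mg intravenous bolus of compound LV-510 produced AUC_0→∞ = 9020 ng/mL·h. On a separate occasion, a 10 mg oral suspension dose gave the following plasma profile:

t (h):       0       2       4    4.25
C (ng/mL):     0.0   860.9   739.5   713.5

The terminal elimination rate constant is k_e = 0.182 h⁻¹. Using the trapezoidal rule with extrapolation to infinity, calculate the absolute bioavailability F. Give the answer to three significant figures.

Trapezoidal AUC_0→4.25 (oral suspension):
  [0→2]: (0.0+860.9)/2 × 2 = 860.9
  [2→4]: (860.9+739.5)/2 × 2 = 1600.4
  [4→4.25]: (739.5+713.5)/2 × 0.25 = 181.625
  Sum = 2642.925 ng/mL·h
Tail: C_last/k_e = 713.5/0.182 = 3920.330
AUC_0→∞ (oral suspension) = 2642.925 + 3920.330 = 6563.255 ng/mL·h
F = (AUC_ev/D_ev)/(AUC_iv/D_iv) = (6563.255/10)/(9020/10) = 656.3255/902 = 0.7276

F = 0.728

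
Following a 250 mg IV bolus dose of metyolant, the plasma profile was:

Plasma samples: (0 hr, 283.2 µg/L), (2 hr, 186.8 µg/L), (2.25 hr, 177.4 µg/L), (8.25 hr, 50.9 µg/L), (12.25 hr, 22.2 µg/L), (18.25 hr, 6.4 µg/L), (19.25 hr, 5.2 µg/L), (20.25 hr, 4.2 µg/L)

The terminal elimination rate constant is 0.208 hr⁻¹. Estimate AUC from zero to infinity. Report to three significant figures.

AUC = 1460 µg/L·hr

Trapezoidal AUC_0→20.25:
  [0→2]: (283.2+186.8)/2 × 2 = 470.0
  [2→2.25]: (186.8+177.4)/2 × 0.25 = 45.525
  [2.25→8.25]: (177.4+50.9)/2 × 6 = 684.9
  [8.25→12.25]: (50.9+22.2)/2 × 4 = 146.2
  [12.25→18.25]: (22.2+6.4)/2 × 6 = 85.8
  [18.25→19.25]: (6.4+5.2)/2 × 1 = 5.8
  [19.25→20.25]: (5.2+4.2)/2 × 1 = 4.7
  Sum = 1442.925 µg/L·hr
Extrapolated tail: C_last / k_e = 4.2 / 0.208 = 20.192
AUC_0→∞ = 1442.925 + 20.192 = 1463.117 µg/L·hr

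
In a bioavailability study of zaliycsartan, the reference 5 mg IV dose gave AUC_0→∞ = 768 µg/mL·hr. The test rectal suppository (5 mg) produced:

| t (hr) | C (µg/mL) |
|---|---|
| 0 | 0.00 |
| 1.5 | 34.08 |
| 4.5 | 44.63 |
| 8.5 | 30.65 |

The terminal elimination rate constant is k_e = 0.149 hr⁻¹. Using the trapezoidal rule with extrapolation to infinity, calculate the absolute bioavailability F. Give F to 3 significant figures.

F = 0.651

Trapezoidal AUC_0→8.5 (rectal suppository):
  [0→1.5]: (0.00+34.08)/2 × 1.5 = 25.56
  [1.5→4.5]: (34.08+44.63)/2 × 3 = 118.065
  [4.5→8.5]: (44.63+30.65)/2 × 4 = 150.56
  Sum = 294.185 µg/mL·hr
Tail: C_last/k_e = 30.65/0.149 = 205.705
AUC_0→∞ (rectal suppository) = 294.185 + 205.705 = 499.89 µg/mL·hr
F = (AUC_ev/D_ev)/(AUC_iv/D_iv) = (499.89/5)/(768/5) = 99.978/153.6 = 0.6509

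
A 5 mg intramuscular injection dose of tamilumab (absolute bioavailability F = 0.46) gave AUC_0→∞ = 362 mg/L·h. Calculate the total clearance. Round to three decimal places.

CL = F × Dose / AUC_0→∞
   = 0.46 × 5 / 362 = 0.00635359 L/h

CL = 0.006 L/h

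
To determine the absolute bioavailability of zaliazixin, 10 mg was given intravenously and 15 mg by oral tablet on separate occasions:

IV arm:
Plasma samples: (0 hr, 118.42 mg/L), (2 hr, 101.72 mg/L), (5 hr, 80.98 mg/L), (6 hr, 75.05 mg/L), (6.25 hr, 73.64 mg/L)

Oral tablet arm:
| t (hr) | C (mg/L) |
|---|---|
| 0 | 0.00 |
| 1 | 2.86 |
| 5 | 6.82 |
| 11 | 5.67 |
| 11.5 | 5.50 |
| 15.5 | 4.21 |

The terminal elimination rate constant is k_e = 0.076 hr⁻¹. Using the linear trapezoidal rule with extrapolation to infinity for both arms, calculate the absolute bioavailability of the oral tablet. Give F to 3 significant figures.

Trapezoidal AUC_0→6.25 (IV):
  [0→2]: (118.42+101.72)/2 × 2 = 220.14
  [2→5]: (101.72+80.98)/2 × 3 = 274.05
  [5→6]: (80.98+75.05)/2 × 1 = 78.015
  [6→6.25]: (75.05+73.64)/2 × 0.25 = 18.58625
  Sum = 590.79125 mg/L·hr
IV tail: 73.64/0.076 = 968.947; AUC_iv,0→∞ = 590.79125 + 968.947 = 1559.73825 mg/L·hr
Trapezoidal AUC_0→15.5 (oral tablet):
  [0→1]: (0.00+2.86)/2 × 1 = 1.43
  [1→5]: (2.86+6.82)/2 × 4 = 19.36
  [5→11]: (6.82+5.67)/2 × 6 = 37.47
  [11→11.5]: (5.67+5.50)/2 × 0.5 = 2.7925
  [11.5→15.5]: (5.50+4.21)/2 × 4 = 19.42
  Sum = 80.4725 mg/L·hr
oral tablet tail: 4.21/0.076 = 55.395; AUC_ev,0→∞ = 80.4725 + 55.395 = 135.8675 mg/L·hr
F = (AUC_ev/D_ev)/(AUC_iv/D_iv) = (135.8675/15)/(1559.73825/10) = 9.05783/155.974 = 0.0581

F = 0.0581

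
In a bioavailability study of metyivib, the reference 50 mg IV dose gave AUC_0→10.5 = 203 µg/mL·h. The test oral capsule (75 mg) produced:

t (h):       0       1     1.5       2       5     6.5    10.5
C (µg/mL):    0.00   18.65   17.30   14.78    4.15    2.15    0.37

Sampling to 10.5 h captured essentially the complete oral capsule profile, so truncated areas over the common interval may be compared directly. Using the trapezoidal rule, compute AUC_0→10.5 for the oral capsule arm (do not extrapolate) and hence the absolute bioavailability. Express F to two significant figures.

Trapezoidal AUC_0→10.5 (oral capsule):
  [0→1]: (0.00+18.65)/2 × 1 = 9.325
  [1→1.5]: (18.65+17.30)/2 × 0.5 = 8.9875
  [1.5→2]: (17.30+14.78)/2 × 0.5 = 8.02
  [2→5]: (14.78+4.15)/2 × 3 = 28.395
  [5→6.5]: (4.15+2.15)/2 × 1.5 = 4.725
  [6.5→10.5]: (2.15+0.37)/2 × 4 = 5.04
  Sum = 64.4925 µg/mL·h
F = (AUC_ev/D_ev)/(AUC_iv/D_iv) = (64.4925/75)/(203/50) = 0.8599/4.06 = 0.2118

F = 0.21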